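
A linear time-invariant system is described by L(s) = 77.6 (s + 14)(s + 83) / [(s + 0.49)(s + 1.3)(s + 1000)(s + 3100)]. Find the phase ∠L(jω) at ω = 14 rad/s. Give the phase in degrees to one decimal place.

∠(j14 + 14) = arctan(14/14) = 45.00°
∠(j14 + 83) = arctan(14/83) = 9.57°
∠(j14 + 0.49) = arctan(14/0.49) = 88.00°
∠(j14 + 1.3) = arctan(14/1.3) = 84.69°
∠(j14 + 1000) = arctan(14/1000) = 0.80°
∠(j14 + 3100) = arctan(14/3100) = 0.26°
∠L(j14) = 45.00° + 9.57° − (88.00° + 84.69° + 0.80° + 0.26°) = -119.18°

-119.2°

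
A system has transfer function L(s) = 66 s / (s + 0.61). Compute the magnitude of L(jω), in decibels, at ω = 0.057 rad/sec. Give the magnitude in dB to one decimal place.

15.8 dB

|j0.057| = 0.057
|j0.057 + 0.61| = √(0.057² + 0.61²) = 0.6127
|L(j0.057)| = 66 × 0.057 / 0.6127 = 6.1405
20 log₁₀(6.1405) = 15.76 dB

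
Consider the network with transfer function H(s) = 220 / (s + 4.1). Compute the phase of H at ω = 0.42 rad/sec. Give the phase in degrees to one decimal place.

∠(j0.42 + 4.1) = arctan(0.42/4.1) = 5.85°
∠H(j0.42) = −5.85° = -5.85°

-5.8°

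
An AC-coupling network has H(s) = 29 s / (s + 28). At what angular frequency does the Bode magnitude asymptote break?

28 rad/sec

The single real pole at s = −28 gives a corner at ω = 28 rad/sec.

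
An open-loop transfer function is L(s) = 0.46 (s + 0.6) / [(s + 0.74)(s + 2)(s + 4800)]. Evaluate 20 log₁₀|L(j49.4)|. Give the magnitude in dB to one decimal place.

|j49.4 + 0.6| = √(49.4² + 0.6²) = 49.4
|j49.4 + 0.74| = √(49.4² + 0.74²) = 49.41
|j49.4 + 2| = √(49.4² + 2²) = 49.44
|j49.4 + 4800| = √(49.4² + 4800²) = 4800
|L(j49.4)| = 0.46 × 49.4 / (49.41 × 49.44 × 4800) = 1.9382e-06
20 log₁₀(1.9382e-06) = -114.25 dB

-114.3 dB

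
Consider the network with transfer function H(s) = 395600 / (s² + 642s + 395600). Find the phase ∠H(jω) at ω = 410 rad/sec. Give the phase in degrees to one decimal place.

-49.2°

∠[(j410)² + 642(j410) + 395600] = ∠[2.275e+05 + j2.6322e+05] = 49.16°
∠H(j410) = −49.16° = -49.16°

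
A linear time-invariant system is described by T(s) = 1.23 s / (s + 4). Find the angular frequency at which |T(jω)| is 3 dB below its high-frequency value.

4 rad/s

For a single-pole high-pass, the −3 dB point is at the pole: ω = 4 rad/s.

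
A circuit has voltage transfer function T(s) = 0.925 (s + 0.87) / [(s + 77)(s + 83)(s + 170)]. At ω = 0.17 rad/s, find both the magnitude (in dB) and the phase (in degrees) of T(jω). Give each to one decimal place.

|T| = -122.4 dB, ∠T = 10.8°

|j0.17 + 0.87| = √(0.17² + 0.87²) = 0.8865
|j0.17 + 77| = √(0.17² + 77²) = 77
|j0.17 + 83| = √(0.17² + 83²) = 83
|j0.17 + 170| = √(0.17² + 170²) = 170
|T(j0.17)| = 0.925 × 0.8865 / (77 × 83 × 170) = 7.5471e-07
20 log₁₀(7.5471e-07) = -122.44 dB
∠(j0.17 + 0.87) = arctan(0.17/0.87) = 11.06°
∠(j0.17 + 77) = arctan(0.17/77) = 0.13°
∠(j0.17 + 83) = arctan(0.17/83) = 0.12°
∠(j0.17 + 170) = arctan(0.17/170) = 0.06°
∠T(j0.17) = 11.06° − (0.13° + 0.12° + 0.06°) = 10.76°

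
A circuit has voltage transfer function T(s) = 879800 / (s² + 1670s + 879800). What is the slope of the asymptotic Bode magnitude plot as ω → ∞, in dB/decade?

With 0 zeros and 2 poles, the high-frequency asymptotic slope is 20 × (0 − 2) = -40 dB/decade.

-40 dB/decade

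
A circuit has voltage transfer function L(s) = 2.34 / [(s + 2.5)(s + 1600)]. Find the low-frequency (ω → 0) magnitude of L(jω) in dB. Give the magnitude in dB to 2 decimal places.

-64.66 dB

L(0) = 2.34 / (2.5 × 1600) = 0.000585
20 log₁₀(0.000585) = -64.657 dB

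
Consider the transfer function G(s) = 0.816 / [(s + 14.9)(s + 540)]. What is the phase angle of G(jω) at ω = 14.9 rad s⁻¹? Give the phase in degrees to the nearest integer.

∠(j14.9 + 14.9) = arctan(14.9/14.9) = 45.00°
∠(j14.9 + 540) = arctan(14.9/540) = 1.58°
∠G(j14.9) = − (45.00° + 1.58°) = -46.58°

-47°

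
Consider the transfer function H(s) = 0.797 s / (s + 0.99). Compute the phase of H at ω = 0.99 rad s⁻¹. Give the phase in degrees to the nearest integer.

∠(j0.99) = 90.00°
∠(j0.99 + 0.99) = arctan(0.99/0.99) = 45.00°
∠H(j0.99) = 90.00° − 45.00° = 45.00°

45°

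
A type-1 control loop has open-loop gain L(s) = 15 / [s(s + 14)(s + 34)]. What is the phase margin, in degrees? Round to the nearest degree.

Gain crossover: |L(jω)| = 1 at ω ≈ 0.0315 rad/sec.
∠L(j0.0315) = −90° − arctan(0.0315/14) − arctan(0.0315/34) ≈ -90.18°
PM = 180° + (-90.18°) = 89.82°

90 deg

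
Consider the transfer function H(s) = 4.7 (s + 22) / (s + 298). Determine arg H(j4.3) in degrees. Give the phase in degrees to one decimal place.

10.2 deg

∠(j4.3 + 22) = arctan(4.3/22) = 11.06°
∠(j4.3 + 298) = arctan(4.3/298) = 0.83°
∠H(j4.3) = 11.06° − 0.83° = 10.23°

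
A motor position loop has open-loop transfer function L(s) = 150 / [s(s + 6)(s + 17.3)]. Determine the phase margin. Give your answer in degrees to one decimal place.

72.2°

Gain crossover: |L(jω)| = 1 at ω ≈ 1.4 rad/sec.
∠L(j1.4) = −90° − arctan(1.4/6) − arctan(1.4/17.3) ≈ -107.79°
PM = 180° + (-107.79°) = 72.21°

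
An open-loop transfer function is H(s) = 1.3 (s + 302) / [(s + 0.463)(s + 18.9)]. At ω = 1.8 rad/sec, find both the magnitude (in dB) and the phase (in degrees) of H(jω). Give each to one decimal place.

|j1.8 + 302| = √(1.8² + 302²) = 302
|j1.8 + 0.463| = √(1.8² + 0.463²) = 1.859
|j1.8 + 18.9| = √(1.8² + 18.9²) = 18.99
|H(j1.8)| = 1.3 × 302 / (1.859 × 18.99) = 11.126
20 log₁₀(11.126) = 20.93 dB
∠(j1.8 + 302) = arctan(1.8/302) = 0.34°
∠(j1.8 + 0.463) = arctan(1.8/0.463) = 75.57°
∠(j1.8 + 18.9) = arctan(1.8/18.9) = 5.44°
∠H(j1.8) = 0.34° − (75.57° + 5.44°) = -80.67°

|H| = 20.9 dB, ∠H = -80.7°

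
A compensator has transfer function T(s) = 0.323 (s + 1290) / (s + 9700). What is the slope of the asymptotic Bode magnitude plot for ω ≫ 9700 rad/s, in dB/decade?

0 dB/decade

With 1 zero and 1 pole, the high-frequency asymptotic slope is 20 × (1 − 1) = 0 dB/decade.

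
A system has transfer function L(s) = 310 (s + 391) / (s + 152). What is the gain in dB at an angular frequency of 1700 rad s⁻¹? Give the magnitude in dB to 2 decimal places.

50.02 dB

|j1700 + 391| = √(1700² + 391²) = 1744
|j1700 + 152| = √(1700² + 152²) = 1707
|L(j1700)| = 310 × 1744 / 1707 = 316.83
20 log₁₀(316.83) = 50.017 dB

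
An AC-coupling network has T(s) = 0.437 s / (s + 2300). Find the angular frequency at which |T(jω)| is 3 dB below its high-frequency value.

For a single-pole high-pass, the −3 dB point is at the pole: ω = 2300 rad/s.

2300 rad/s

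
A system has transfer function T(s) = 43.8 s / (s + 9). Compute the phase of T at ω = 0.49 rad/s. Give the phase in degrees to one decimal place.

86.9 deg

∠(j0.49) = 90.00°
∠(j0.49 + 9) = arctan(0.49/9) = 3.12°
∠T(j0.49) = 90.00° − 3.12° = 86.88°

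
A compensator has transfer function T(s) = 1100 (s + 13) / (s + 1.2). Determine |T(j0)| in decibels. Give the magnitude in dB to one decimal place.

T(0) = 1100 × 13 / 1.2 = 11917
20 log₁₀(11917) = 81.52 dB

81.5 dB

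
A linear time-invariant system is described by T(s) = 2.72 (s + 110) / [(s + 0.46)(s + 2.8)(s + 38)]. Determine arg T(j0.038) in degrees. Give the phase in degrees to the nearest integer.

-6°

∠(j0.038 + 110) = arctan(0.038/110) = 0.02°
∠(j0.038 + 0.46) = arctan(0.038/0.46) = 4.72°
∠(j0.038 + 2.8) = arctan(0.038/2.8) = 0.78°
∠(j0.038 + 38) = arctan(0.038/38) = 0.06°
∠T(j0.038) = 0.02° − (4.72° + 0.78° + 0.06°) = -5.54°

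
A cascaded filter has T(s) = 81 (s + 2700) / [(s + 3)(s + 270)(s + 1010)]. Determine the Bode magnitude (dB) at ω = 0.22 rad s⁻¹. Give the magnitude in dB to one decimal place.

-11.5 dB

|j0.22 + 2700| = √(0.22² + 2700²) = 2700
|j0.22 + 3| = √(0.22² + 3²) = 3.008
|j0.22 + 270| = √(0.22² + 270²) = 270
|j0.22 + 1010| = √(0.22² + 1010²) = 1010
|T(j0.22)| = 81 × 2700 / (3.008 × 270 × 1010) = 0.26661
20 log₁₀(0.26661) = -11.48 dB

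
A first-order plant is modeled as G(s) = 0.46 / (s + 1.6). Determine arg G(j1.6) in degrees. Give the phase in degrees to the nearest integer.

∠(j1.6 + 1.6) = arctan(1.6/1.6) = 45.00°
∠G(j1.6) = −45.00° = -45.00°

-45°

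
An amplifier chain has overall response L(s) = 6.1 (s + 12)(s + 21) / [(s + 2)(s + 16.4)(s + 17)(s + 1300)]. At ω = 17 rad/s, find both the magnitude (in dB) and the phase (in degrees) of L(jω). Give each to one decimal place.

|j17 + 12| = √(17² + 12²) = 20.81
|j17 + 21| = √(17² + 21²) = 27.02
|j17 + 2| = √(17² + 2²) = 17.12
|j17 + 16.4| = √(17² + 16.4²) = 23.62
|j17 + 17| = √(17² + 17²) = 24.04
|j17 + 1300| = √(17² + 1300²) = 1300
|L(j17)| = 6.1 × 20.81 × 27.02 / (17.12 × 23.62 × 24.04 × 1300) = 0.00027137
20 log₁₀(0.00027137) = -71.33 dB
∠(j17 + 12) = arctan(17/12) = 54.78°
∠(j17 + 21) = arctan(17/21) = 38.99°
∠(j17 + 2) = arctan(17/2) = 83.29°
∠(j17 + 16.4) = arctan(17/16.4) = 46.03°
∠(j17 + 17) = arctan(17/17) = 45.00°
∠(j17 + 1300) = arctan(17/1300) = 0.75°
∠L(j17) = 54.78° + 38.99° − (83.29° + 46.03° + 45.00° + 0.75°) = -81.30°

|L| = -71.3 dB, ∠L = -81.3°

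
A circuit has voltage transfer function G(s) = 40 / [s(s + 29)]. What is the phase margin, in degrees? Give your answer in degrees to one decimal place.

Gain crossover: |G(jω)| = 1 at ω ≈ 1.38 rad/s.
∠G(j1.38) = −90° − arctan(1.38/29) ≈ -92.72°
PM = 180° + (-92.72°) = 87.28°

87.3°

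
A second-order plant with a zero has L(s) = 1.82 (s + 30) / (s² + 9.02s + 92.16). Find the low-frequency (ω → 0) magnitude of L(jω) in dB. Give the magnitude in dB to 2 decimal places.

L(0) = 1.82 × 30 / 92.16 = 0.59245
20 log₁₀(0.59245) = -4.547 dB

-4.55 dB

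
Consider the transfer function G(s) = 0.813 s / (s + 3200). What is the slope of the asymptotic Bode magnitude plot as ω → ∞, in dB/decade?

With 1 zero and 1 pole, the high-frequency asymptotic slope is 20 × (1 − 1) = 0 dB/decade.

0 dB/decade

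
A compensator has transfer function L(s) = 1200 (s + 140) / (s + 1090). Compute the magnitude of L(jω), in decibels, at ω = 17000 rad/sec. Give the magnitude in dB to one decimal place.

61.6 dB

|j17000 + 140| = √(17000² + 140²) = 1.7e+04
|j17000 + 1090| = √(17000² + 1090²) = 1.703e+04
|L(j17000)| = 1200 × 1.7e+04 / 1.703e+04 = 1197.6
20 log₁₀(1197.6) = 61.57 dB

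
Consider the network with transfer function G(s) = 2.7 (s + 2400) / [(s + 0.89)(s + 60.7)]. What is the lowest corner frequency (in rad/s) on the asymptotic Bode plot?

0.89 rad/s

Break frequencies occur at each pole and zero magnitude: 0.89 rad/s, 60.7 rad/s, 2400 rad/s.
The lowest is 0.89 rad/s.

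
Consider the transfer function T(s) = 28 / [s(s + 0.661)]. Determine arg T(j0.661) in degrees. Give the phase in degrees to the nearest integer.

-135°

∠(j0.661 + 0.661) = arctan(0.661/0.661) = 45.00°
∠(j0.661) = 90.00°
∠T(j0.661) = − (45.00° + 90.00°) = -135.00°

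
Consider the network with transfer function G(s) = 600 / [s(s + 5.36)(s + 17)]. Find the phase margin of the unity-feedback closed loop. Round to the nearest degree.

33°

Gain crossover: |G(jω)| = 1 at ω ≈ 4.75 rad/s.
∠G(j4.75) = −90° − arctan(4.75/5.36) − arctan(4.75/17) ≈ -147.14°
PM = 180° + (-147.14°) = 32.86°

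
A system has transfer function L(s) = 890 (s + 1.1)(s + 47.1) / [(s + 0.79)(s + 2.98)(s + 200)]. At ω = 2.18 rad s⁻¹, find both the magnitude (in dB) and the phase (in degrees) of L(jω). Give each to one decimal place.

|L| = 35.5 dB, ∠L = -41.0°

|j2.18 + 1.1| = √(2.18² + 1.1²) = 2.442
|j2.18 + 47.1| = √(2.18² + 47.1²) = 47.15
|j2.18 + 0.79| = √(2.18² + 0.79²) = 2.319
|j2.18 + 2.98| = √(2.18² + 2.98²) = 3.692
|j2.18 + 200| = √(2.18² + 200²) = 200
|L(j2.18)| = 890 × 2.442 × 47.15 / (2.319 × 3.692 × 200) = 59.84
20 log₁₀(59.84) = 35.54 dB
∠(j2.18 + 1.1) = arctan(2.18/1.1) = 63.23°
∠(j2.18 + 47.1) = arctan(2.18/47.1) = 2.65°
∠(j2.18 + 0.79) = arctan(2.18/0.79) = 70.08°
∠(j2.18 + 2.98) = arctan(2.18/2.98) = 36.19°
∠(j2.18 + 200) = arctan(2.18/200) = 0.62°
∠L(j2.18) = 63.23° + 2.65° − (70.08° + 36.19° + 0.62°) = -41.02°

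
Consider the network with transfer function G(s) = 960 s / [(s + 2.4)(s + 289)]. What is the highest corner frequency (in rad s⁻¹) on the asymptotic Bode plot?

Break frequencies occur at each pole and zero magnitude: 2.4 rad s⁻¹, 289 rad s⁻¹.
The highest is 289 rad s⁻¹.

289 rad s⁻¹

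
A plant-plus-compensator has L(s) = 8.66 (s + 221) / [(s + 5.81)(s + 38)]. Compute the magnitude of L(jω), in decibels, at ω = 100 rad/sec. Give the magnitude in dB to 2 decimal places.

-14.15 dB

|j100 + 221| = √(100² + 221²) = 242.6
|j100 + 5.81| = √(100² + 5.81²) = 100.2
|j100 + 38| = √(100² + 38²) = 107
|L(j100)| = 8.66 × 242.6 / (100.2 × 107) = 0.19604
20 log₁₀(0.19604) = -14.153 dB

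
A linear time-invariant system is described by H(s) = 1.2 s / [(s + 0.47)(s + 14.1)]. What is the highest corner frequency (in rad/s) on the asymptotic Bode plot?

14.1 rad/s

Break frequencies occur at each pole and zero magnitude: 0.47 rad/s, 14.1 rad/s.
The highest is 14.1 rad/s.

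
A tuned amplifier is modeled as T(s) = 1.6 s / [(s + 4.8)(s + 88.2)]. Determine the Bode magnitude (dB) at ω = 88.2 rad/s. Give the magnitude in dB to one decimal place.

-37.9 dB

|j88.2| = 88.2
|j88.2 + 4.8| = √(88.2² + 4.8²) = 88.33
|j88.2 + 88.2| = √(88.2² + 88.2²) = 124.7
|T(j88.2)| = 1.6 × 88.2 / (88.33 × 124.7) = 0.012808
20 log₁₀(0.012808) = -37.85 dB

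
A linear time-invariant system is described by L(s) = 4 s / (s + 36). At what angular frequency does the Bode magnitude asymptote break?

The single real pole at s = −36 gives a corner at ω = 36 rad/s.

36 rad/s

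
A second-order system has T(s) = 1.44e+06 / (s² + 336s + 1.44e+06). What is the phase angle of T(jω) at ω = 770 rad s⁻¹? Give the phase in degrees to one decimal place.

-17.0°

∠[(j770)² + 336(j770) + 1.44e+06] = ∠[8.471e+05 + j2.5872e+05] = 16.98°
∠T(j770) = −16.98° = -16.98°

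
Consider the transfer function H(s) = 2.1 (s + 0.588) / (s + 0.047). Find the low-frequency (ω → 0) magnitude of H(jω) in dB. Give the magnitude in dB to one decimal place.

H(0) = 2.1 × 0.588 / 0.047 = 26.272
20 log₁₀(26.272) = 28.39 dB

28.4 dB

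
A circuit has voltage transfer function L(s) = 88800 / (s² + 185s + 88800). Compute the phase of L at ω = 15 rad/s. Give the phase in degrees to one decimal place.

-1.8°

∠[(j15)² + 185(j15) + 88800] = ∠[88575 + j2775] = 1.79°
∠L(j15) = −1.79° = -1.79°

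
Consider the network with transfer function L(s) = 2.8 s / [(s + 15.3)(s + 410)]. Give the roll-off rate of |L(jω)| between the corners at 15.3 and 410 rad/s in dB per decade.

In this band the factors already past their corner are: 1 differentiator zero, pole at 15.3; net slope = 0 dB/decade.

0 dB/decade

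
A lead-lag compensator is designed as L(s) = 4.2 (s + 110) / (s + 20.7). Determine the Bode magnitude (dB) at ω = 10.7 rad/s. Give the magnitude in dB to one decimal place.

26.0 dB

|j10.7 + 110| = √(10.7² + 110²) = 110.5
|j10.7 + 20.7| = √(10.7² + 20.7²) = 23.3
|L(j10.7)| = 4.2 × 110.5 / 23.3 = 19.92
20 log₁₀(19.92) = 25.99 dB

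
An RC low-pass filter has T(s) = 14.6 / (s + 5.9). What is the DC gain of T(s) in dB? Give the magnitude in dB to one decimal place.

7.9 dB

T(0) = 14.6 / 5.9 = 2.4746
20 log₁₀(2.4746) = 7.87 dB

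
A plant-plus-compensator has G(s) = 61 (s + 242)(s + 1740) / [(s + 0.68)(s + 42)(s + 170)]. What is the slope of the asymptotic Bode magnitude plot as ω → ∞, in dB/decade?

With 2 zeros and 3 poles, the high-frequency asymptotic slope is 20 × (2 − 3) = -20 dB/decade.

-20 dB/decade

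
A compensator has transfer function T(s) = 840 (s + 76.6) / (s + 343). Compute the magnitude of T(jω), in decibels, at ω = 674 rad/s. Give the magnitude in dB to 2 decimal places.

57.54 dB

|j674 + 76.6| = √(674² + 76.6²) = 678.3
|j674 + 343| = √(674² + 343²) = 756.3
|T(j674)| = 840 × 678.3 / 756.3 = 753.45
20 log₁₀(753.45) = 57.541 dB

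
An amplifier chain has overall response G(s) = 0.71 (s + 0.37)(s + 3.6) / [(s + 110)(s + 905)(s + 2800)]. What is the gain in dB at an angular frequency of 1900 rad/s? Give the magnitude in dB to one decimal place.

|j1900 + 0.37| = √(1900² + 0.37²) = 1900
|j1900 + 3.6| = √(1900² + 3.6²) = 1900
|j1900 + 110| = √(1900² + 110²) = 1903
|j1900 + 905| = √(1900² + 905²) = 2105
|j1900 + 2800| = √(1900² + 2800²) = 3384
|G(j1900)| = 0.71 × 1900 × 1900 / (1903 × 2105 × 3384) = 0.00018912
20 log₁₀(0.00018912) = -74.47 dB

-74.5 dB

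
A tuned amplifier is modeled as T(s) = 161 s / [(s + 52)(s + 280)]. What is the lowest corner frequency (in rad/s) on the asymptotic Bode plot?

52 rad/s

Break frequencies occur at each pole and zero magnitude: 52 rad/s, 280 rad/s.
The lowest is 52 rad/s.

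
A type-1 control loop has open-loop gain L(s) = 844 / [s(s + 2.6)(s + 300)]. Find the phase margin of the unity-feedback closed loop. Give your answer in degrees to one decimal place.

68.6°

Gain crossover: |L(jω)| = 1 at ω ≈ 1.01 rad s⁻¹.
∠L(j1.01) = −90° − arctan(1.01/2.6) − arctan(1.01/300) ≈ -111.40°
PM = 180° + (-111.40°) = 68.60°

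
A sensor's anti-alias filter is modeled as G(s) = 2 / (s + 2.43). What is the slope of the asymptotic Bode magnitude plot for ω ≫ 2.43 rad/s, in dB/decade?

With 0 zeros and 1 pole, the high-frequency asymptotic slope is 20 × (0 − 1) = -20 dB/decade.

-20 dB/decade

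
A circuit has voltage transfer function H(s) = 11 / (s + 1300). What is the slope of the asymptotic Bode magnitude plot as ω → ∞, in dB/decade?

-20 dB/decade

With 0 zeros and 1 pole, the high-frequency asymptotic slope is 20 × (0 − 1) = -20 dB/decade.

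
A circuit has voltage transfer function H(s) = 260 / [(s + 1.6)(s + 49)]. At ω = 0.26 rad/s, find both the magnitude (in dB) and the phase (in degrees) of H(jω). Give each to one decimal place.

|j0.26 + 1.6| = √(0.26² + 1.6²) = 1.621
|j0.26 + 49| = √(0.26² + 49²) = 49
|H(j0.26)| = 260 / (1.621 × 49) = 3.2733
20 log₁₀(3.2733) = 10.30 dB
∠(j0.26 + 1.6) = arctan(0.26/1.6) = 9.23°
∠(j0.26 + 49) = arctan(0.26/49) = 0.30°
∠H(j0.26) = − (9.23° + 0.30°) = -9.53°

|H| = 10.3 dB, ∠H = -9.5°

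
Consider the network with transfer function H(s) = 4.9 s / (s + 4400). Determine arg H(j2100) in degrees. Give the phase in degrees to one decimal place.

64.5°

∠(j2100) = 90.00°
∠(j2100 + 4400) = arctan(2100/4400) = 25.51°
∠H(j2100) = 90.00° − 25.51° = 64.49°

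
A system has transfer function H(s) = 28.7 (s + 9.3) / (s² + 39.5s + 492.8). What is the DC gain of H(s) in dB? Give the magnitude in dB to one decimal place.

H(0) = 28.7 × 9.3 / 492.8 = 0.54162
20 log₁₀(0.54162) = -5.33 dB

-5.3 dB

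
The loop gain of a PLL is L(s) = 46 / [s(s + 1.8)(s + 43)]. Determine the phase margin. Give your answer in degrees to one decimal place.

71.8°

Gain crossover: |L(jω)| = 1 at ω ≈ 0.567 rad/sec.
∠L(j0.567) = −90° − arctan(0.567/1.8) − arctan(0.567/43) ≈ -108.23°
PM = 180° + (-108.23°) = 71.77°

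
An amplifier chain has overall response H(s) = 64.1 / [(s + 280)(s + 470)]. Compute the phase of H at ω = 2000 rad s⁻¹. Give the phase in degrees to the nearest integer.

∠(j2000 + 280) = arctan(2000/280) = 82.03°
∠(j2000 + 470) = arctan(2000/470) = 76.78°
∠H(j2000) = − (82.03° + 76.78°) = -158.81°

-159 deg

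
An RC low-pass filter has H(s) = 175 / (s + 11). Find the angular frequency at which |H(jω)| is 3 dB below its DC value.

11 rad/s

For a single-pole low-pass, the −3 dB point is at the pole: ω = 11 rad/s.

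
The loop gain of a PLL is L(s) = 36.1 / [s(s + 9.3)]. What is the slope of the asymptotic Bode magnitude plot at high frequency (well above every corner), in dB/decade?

With 0 zeros and 2 poles, the high-frequency asymptotic slope is 20 × (0 − 2) = -40 dB/decade.

-40 dB/decade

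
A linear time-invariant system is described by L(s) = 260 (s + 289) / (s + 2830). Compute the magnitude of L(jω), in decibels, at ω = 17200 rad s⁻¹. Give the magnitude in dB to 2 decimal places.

48.18 dB

|j17200 + 289| = √(17200² + 289²) = 1.72e+04
|j17200 + 2830| = √(17200² + 2830²) = 1.743e+04
|L(j17200)| = 260 × 1.72e+04 / 1.743e+04 = 256.59
20 log₁₀(256.59) = 48.185 dB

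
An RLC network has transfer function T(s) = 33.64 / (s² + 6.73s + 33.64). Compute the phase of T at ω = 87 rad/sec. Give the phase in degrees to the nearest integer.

∠[(j87)² + 6.73(j87) + 33.64] = ∠[-7535.4 + j585.51] = 175.56°
∠T(j87) = −175.56° = -175.56°

-176°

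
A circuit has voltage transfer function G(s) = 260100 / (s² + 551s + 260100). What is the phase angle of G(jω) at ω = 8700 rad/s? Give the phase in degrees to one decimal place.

∠[(j8700)² + 551(j8700) + 260100] = ∠[-7.543e+07 + j4.7937e+06] = 176.36°
∠G(j8700) = −176.36° = -176.36°

-176.4°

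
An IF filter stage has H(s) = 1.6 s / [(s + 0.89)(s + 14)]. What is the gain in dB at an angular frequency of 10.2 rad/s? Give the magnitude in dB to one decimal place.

-20.7 dB

|j10.2| = 10.2
|j10.2 + 0.89| = √(10.2² + 0.89²) = 10.24
|j10.2 + 14| = √(10.2² + 14²) = 17.32
|H(j10.2)| = 1.6 × 10.2 / (10.24 × 17.32) = 0.09202
20 log₁₀(0.09202) = -20.72 dB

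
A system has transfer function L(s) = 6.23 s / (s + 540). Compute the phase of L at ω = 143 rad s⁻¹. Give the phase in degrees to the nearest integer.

75°

∠(j143) = 90.00°
∠(j143 + 540) = arctan(143/540) = 14.83°
∠L(j143) = 90.00° − 14.83° = 75.17°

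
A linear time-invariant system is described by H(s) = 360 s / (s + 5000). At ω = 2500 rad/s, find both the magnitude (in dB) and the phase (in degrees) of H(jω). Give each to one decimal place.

|j2500| = 2500
|j2500 + 5000| = √(2500² + 5000²) = 5590
|H(j2500)| = 360 × 2500 / 5590 = 161
20 log₁₀(161) = 44.14 dB
∠(j2500) = 90.00°
∠(j2500 + 5000) = arctan(2500/5000) = 26.57°
∠H(j2500) = 90.00° − 26.57° = 63.43°

|H| = 44.1 dB, ∠H = 63.4°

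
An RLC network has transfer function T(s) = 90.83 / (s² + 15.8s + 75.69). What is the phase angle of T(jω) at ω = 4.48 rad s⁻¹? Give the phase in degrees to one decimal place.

∠[(j4.48)² + 15.8(j4.48) + 75.69] = ∠[55.62 + j70.784] = 51.84°
∠T(j4.48) = −51.84° = -51.84°

-51.8 deg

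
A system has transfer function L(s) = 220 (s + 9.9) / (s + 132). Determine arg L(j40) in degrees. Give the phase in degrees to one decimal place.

59.2 deg

∠(j40 + 9.9) = arctan(40/9.9) = 76.10°
∠(j40 + 132) = arctan(40/132) = 16.86°
∠L(j40) = 76.10° − 16.86° = 59.24°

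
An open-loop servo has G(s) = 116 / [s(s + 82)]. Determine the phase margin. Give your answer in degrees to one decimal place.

89.0 deg

Gain crossover: |G(jω)| = 1 at ω ≈ 1.41 rad/s.
∠G(j1.41) = −90° − arctan(1.41/82) ≈ -90.99°
PM = 180° + (-90.99°) = 89.01°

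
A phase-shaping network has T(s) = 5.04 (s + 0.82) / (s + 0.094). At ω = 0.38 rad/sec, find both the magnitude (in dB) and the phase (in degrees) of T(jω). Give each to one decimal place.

|T| = 21.3 dB, ∠T = -51.2°

|j0.38 + 0.82| = √(0.38² + 0.82²) = 0.9038
|j0.38 + 0.094| = √(0.38² + 0.094²) = 0.3915
|T(j0.38)| = 5.04 × 0.9038 / 0.3915 = 11.636
20 log₁₀(11.636) = 21.32 dB
∠(j0.38 + 0.82) = arctan(0.38/0.82) = 24.86°
∠(j0.38 + 0.094) = arctan(0.38/0.094) = 76.11°
∠T(j0.38) = 24.86° − 76.11° = -51.24°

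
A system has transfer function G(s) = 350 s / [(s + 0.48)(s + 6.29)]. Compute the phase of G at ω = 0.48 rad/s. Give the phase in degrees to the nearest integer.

41°

∠(j0.48) = 90.00°
∠(j0.48 + 0.48) = arctan(0.48/0.48) = 45.00°
∠(j0.48 + 6.29) = arctan(0.48/6.29) = 4.36°
∠G(j0.48) = 90.00° − (45.00° + 4.36°) = 40.64°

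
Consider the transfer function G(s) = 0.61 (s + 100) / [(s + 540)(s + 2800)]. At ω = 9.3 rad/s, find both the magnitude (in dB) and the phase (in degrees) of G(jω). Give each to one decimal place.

|j9.3 + 100| = √(9.3² + 100²) = 100.4
|j9.3 + 540| = √(9.3² + 540²) = 540.1
|j9.3 + 2800| = √(9.3² + 2800²) = 2800
|G(j9.3)| = 0.61 × 100.4 / (540.1 × 2800) = 4.0512e-05
20 log₁₀(4.0512e-05) = -87.85 dB
∠(j9.3 + 100) = arctan(9.3/100) = 5.31°
∠(j9.3 + 540) = arctan(9.3/540) = 0.99°
∠(j9.3 + 2800) = arctan(9.3/2800) = 0.19°
∠G(j9.3) = 5.31° − (0.99° + 0.19°) = 4.14°

|G| = -87.8 dB, ∠G = 4.1°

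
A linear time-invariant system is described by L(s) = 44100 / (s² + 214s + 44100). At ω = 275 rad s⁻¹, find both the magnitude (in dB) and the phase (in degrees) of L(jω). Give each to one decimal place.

|L| = -3.6 dB, ∠L = -118.2 deg

|(j275)² + 214(j275) + 44100| = |-31525 + j58850| = 6.676e+04
|L(j275)| = 44100 / 6.676e+04 = 0.66056
20 log₁₀(0.66056) = -3.60 dB
∠[(j275)² + 214(j275) + 44100] = ∠[-31525 + j58850] = 118.18°
∠L(j275) = −118.18° = -118.18°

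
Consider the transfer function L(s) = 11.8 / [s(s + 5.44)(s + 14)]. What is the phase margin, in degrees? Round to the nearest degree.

Gain crossover: |L(jω)| = 1 at ω ≈ 0.155 rad/sec.
∠L(j0.155) = −90° − arctan(0.155/5.44) − arctan(0.155/14) ≈ -92.26°
PM = 180° + (-92.26°) = 87.74°

88°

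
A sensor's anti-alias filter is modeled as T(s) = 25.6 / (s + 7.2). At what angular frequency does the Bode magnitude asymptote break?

The single real pole at s = −7.2 gives a corner at ω = 7.2 rad/sec.

7.2 rad/sec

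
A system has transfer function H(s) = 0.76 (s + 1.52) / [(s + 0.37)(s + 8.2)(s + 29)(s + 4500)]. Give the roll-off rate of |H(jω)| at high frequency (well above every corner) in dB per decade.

With 1 zero and 4 poles, the high-frequency asymptotic slope is 20 × (1 − 4) = -60 dB/decade.

-60 dB/decade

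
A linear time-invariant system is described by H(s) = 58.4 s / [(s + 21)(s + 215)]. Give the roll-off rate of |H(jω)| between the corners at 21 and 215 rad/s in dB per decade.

In this band the factors already past their corner are: 1 differentiator zero, pole at 21; net slope = 0 dB/decade.

0 dB/decade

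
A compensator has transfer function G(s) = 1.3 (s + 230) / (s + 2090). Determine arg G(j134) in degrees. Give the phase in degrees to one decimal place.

∠(j134 + 230) = arctan(134/230) = 30.23°
∠(j134 + 2090) = arctan(134/2090) = 3.67°
∠G(j134) = 30.23° − 3.67° = 26.56°

26.6 deg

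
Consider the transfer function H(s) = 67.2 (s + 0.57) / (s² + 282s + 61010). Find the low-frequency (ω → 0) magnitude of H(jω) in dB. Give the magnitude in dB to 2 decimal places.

H(0) = 67.2 × 0.57 / 61010 = 0.00062783
20 log₁₀(0.00062783) = -64.043 dB

-64.04 dB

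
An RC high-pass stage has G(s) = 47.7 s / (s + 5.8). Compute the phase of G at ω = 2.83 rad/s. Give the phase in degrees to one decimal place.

∠(j2.83) = 90.00°
∠(j2.83 + 5.8) = arctan(2.83/5.8) = 26.01°
∠G(j2.83) = 90.00° − 26.01° = 63.99°

64.0°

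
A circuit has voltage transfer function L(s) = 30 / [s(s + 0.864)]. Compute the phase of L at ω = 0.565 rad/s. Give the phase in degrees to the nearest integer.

-123°

∠(j0.565 + 0.864) = arctan(0.565/0.864) = 33.18°
∠(j0.565) = 90.00°
∠L(j0.565) = − (33.18° + 90.00°) = -123.18°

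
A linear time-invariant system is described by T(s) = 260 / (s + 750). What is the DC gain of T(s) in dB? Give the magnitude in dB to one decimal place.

T(0) = 260 / 750 = 0.34667
20 log₁₀(0.34667) = -9.20 dB

-9.2 dB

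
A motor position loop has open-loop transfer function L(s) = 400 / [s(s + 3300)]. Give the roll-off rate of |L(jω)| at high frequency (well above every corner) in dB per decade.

-40 dB/decade

With 0 zeros and 2 poles, the high-frequency asymptotic slope is 20 × (0 − 2) = -40 dB/decade.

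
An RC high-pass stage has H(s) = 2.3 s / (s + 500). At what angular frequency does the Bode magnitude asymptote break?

The single real pole at s = −500 gives a corner at ω = 500 rad/s.

500 rad/s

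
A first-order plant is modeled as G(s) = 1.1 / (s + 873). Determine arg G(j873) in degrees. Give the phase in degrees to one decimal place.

∠(j873 + 873) = arctan(873/873) = 45.00°
∠G(j873) = −45.00° = -45.00°

-45.0°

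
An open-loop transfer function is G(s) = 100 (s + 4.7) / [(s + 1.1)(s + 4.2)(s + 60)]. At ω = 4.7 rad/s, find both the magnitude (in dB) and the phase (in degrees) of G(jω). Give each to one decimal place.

|j4.7 + 4.7| = √(4.7² + 4.7²) = 6.647
|j4.7 + 1.1| = √(4.7² + 1.1²) = 4.827
|j4.7 + 4.2| = √(4.7² + 4.2²) = 6.303
|j4.7 + 60| = √(4.7² + 60²) = 60.18
|G(j4.7)| = 100 × 6.647 / (4.827 × 6.303 × 60.18) = 0.36299
20 log₁₀(0.36299) = -8.80 dB
∠(j4.7 + 4.7) = arctan(4.7/4.7) = 45.00°
∠(j4.7 + 1.1) = arctan(4.7/1.1) = 76.83°
∠(j4.7 + 4.2) = arctan(4.7/4.2) = 48.22°
∠(j4.7 + 60) = arctan(4.7/60) = 4.48°
∠G(j4.7) = 45.00° − (76.83° + 48.22° + 4.48°) = -84.52°

|G| = -8.8 dB, ∠G = -84.5 deg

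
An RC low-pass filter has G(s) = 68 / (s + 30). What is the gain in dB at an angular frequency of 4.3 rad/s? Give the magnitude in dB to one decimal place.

|j4.3 + 30| = √(4.3² + 30²) = 30.31
|G(j4.3)| = 68 / 30.31 = 2.2437
20 log₁₀(2.2437) = 7.02 dB

7.0 dB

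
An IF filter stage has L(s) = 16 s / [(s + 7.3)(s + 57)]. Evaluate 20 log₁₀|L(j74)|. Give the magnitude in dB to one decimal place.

|j74| = 74
|j74 + 7.3| = √(74² + 7.3²) = 74.36
|j74 + 57| = √(74² + 57²) = 93.41
|L(j74)| = 16 × 74 / (74.36 × 93.41) = 0.17046
20 log₁₀(0.17046) = -15.37 dB

-15.4 dB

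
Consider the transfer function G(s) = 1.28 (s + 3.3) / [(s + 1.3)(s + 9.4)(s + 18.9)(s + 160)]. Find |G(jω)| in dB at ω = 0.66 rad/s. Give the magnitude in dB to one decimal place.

|j0.66 + 3.3| = √(0.66² + 3.3²) = 3.365
|j0.66 + 1.3| = √(0.66² + 1.3²) = 1.458
|j0.66 + 9.4| = √(0.66² + 9.4²) = 9.423
|j0.66 + 18.9| = √(0.66² + 18.9²) = 18.91
|j0.66 + 160| = √(0.66² + 160²) = 160
|G(j0.66)| = 1.28 × 3.365 / (1.458 × 9.423 × 18.91 × 160) = 0.00010362
20 log₁₀(0.00010362) = -79.69 dB

-79.7 dB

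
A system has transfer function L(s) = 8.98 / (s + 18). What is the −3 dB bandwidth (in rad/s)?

For a single-pole low-pass, the −3 dB point is at the pole: ω = 18 rad/s.

18 rad/s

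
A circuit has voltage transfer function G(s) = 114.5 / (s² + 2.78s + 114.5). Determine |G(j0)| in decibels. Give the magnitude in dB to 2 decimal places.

0.00 dB

G(0) = 114.5 / 114.5 = 1
20 log₁₀(1) = 0.000 dB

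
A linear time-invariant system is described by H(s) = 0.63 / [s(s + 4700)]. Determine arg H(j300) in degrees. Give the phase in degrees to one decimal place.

∠(j300 + 4700) = arctan(300/4700) = 3.65°
∠(j300) = 90.00°
∠H(j300) = − (3.65° + 90.00°) = -93.65°

-93.7°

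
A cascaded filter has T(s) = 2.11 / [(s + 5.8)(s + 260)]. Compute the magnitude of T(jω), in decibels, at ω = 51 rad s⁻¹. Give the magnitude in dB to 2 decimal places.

-76.18 dB

|j51 + 5.8| = √(51² + 5.8²) = 51.33
|j51 + 260| = √(51² + 260²) = 265
|T(j51)| = 2.11 / (51.33 × 265) = 0.00015515
20 log₁₀(0.00015515) = -76.185 dB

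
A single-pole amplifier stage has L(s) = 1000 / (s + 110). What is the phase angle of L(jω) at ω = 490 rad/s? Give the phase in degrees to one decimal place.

-77.3 deg

∠(j490 + 110) = arctan(490/110) = 77.35°
∠L(j490) = −77.35° = -77.35°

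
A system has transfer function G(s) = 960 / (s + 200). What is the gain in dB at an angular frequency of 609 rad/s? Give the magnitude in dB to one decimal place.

3.5 dB

|j609 + 200| = √(609² + 200²) = 641
|G(j609)| = 960 / 641 = 1.4977
20 log₁₀(1.4977) = 3.51 dB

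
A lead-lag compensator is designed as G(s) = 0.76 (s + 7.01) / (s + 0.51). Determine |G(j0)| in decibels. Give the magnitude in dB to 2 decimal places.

20.38 dB

G(0) = 0.76 × 7.01 / 0.51 = 10.446
20 log₁₀(10.446) = 20.379 dB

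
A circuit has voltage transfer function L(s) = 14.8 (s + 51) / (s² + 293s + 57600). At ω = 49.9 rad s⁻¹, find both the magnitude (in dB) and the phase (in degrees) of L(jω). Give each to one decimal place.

|j49.9 + 51| = √(49.9² + 51²) = 71.35
|(j49.9)² + 293(j49.9) + 57600| = |55110 + j14621| = 5.702e+04
|L(j49.9)| = 14.8 × 71.35 / 5.702e+04 = 0.018521
20 log₁₀(0.018521) = -34.65 dB
∠(j49.9 + 51) = arctan(49.9/51) = 44.38°
∠[(j49.9)² + 293(j49.9) + 57600] = ∠[55110 + j14621] = 14.86°
∠L(j49.9) = 44.38° − 14.86° = 29.52°

|L| = -34.6 dB, ∠L = 29.5°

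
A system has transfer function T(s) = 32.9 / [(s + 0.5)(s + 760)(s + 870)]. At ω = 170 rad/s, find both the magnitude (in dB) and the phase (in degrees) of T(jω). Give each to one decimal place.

|T| = -131.0 dB, ∠T = -113.5 deg

|j170 + 0.5| = √(170² + 0.5²) = 170
|j170 + 760| = √(170² + 760²) = 778.8
|j170 + 870| = √(170² + 870²) = 886.5
|T(j170)| = 32.9 / (170 × 778.8 × 886.5) = 2.8033e-07
20 log₁₀(2.8033e-07) = -131.05 dB
∠(j170 + 0.5) = arctan(170/0.5) = 89.83°
∠(j170 + 760) = arctan(170/760) = 12.61°
∠(j170 + 870) = arctan(170/870) = 11.06°
∠T(j170) = − (89.83° + 12.61° + 11.06°) = -113.50°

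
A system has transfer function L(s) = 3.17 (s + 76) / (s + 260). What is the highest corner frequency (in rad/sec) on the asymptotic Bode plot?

Break frequencies occur at each pole and zero magnitude: 76 rad/sec, 260 rad/sec.
The highest is 260 rad/sec.

260 rad/sec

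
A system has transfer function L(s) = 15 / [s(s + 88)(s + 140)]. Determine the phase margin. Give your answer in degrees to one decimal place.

Gain crossover: |L(jω)| = 1 at ω ≈ 0.00122 rad/sec.
∠L(j0.00122) = −90° − arctan(0.00122/88) − arctan(0.00122/140) ≈ -90.00°
PM = 180° + (-90.00°) = 90.00°

90.0 deg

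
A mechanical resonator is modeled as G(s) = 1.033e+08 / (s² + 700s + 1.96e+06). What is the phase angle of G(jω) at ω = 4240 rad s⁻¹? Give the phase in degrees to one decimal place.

∠[(j4240)² + 700(j4240) + 1.96e+06] = ∠[-1.6018e+07 + j2.968e+06] = 169.50°
∠G(j4240) = −169.50° = -169.50°

-169.5°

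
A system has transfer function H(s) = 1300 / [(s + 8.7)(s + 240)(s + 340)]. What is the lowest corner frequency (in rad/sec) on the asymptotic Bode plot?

Break frequencies occur at each pole and zero magnitude: 8.7 rad/sec, 240 rad/sec, 340 rad/sec.
The lowest is 8.7 rad/sec.

8.7 rad/sec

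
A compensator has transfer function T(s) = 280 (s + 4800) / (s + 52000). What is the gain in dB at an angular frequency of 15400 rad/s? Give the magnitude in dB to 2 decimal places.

|j15400 + 4800| = √(15400² + 4800²) = 1.613e+04
|j15400 + 52000| = √(15400² + 52000²) = 5.423e+04
|T(j15400)| = 280 × 1.613e+04 / 5.423e+04 = 83.282
20 log₁₀(83.282) = 38.411 dB

38.41 dB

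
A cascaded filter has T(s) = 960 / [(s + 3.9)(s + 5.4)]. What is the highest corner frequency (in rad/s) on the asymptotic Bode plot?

Break frequencies occur at each pole and zero magnitude: 3.9 rad/s, 5.4 rad/s.
The highest is 5.4 rad/s.

5.4 rad/s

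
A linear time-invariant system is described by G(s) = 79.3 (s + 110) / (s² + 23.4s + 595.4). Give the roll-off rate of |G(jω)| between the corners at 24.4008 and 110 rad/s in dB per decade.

-40 dB/decade

In this band the factors already past their corner are: complex pole pair at ωₙ ≈ 24.4; net slope = -40 dB/decade.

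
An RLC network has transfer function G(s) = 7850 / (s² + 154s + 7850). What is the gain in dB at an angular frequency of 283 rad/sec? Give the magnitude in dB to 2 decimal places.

|(j283)² + 154(j283) + 7850| = |-72239 + j43582| = 8.437e+04
|G(j283)| = 7850 / 8.437e+04 = 0.093045
20 log₁₀(0.093045) = -20.626 dB

-20.63 dB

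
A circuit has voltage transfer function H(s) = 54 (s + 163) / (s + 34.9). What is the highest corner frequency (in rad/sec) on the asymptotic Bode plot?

163 rad/sec

Break frequencies occur at each pole and zero magnitude: 34.9 rad/sec, 163 rad/sec.
The highest is 163 rad/sec.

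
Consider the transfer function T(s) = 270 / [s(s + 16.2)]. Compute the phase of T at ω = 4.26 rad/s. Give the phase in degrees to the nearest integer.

∠(j4.26 + 16.2) = arctan(4.26/16.2) = 14.73°
∠(j4.26) = 90.00°
∠T(j4.26) = − (14.73° + 90.00°) = -104.73°

-105°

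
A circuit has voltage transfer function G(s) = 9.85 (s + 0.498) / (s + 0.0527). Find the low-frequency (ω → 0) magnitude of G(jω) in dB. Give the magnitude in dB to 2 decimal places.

39.38 dB

G(0) = 9.85 × 0.498 / 0.0527 = 93.08
20 log₁₀(93.08) = 39.377 dB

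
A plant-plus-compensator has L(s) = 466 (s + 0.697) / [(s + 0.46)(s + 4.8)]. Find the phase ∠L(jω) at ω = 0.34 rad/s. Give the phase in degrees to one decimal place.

-14.5°

∠(j0.34 + 0.697) = arctan(0.34/0.697) = 26.00°
∠(j0.34 + 0.46) = arctan(0.34/0.46) = 36.47°
∠(j0.34 + 4.8) = arctan(0.34/4.8) = 4.05°
∠L(j0.34) = 26.00° − (36.47° + 4.05°) = -14.52°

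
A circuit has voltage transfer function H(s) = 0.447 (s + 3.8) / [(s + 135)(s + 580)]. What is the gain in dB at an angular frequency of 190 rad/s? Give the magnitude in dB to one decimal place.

-64.5 dB

|j190 + 3.8| = √(190² + 3.8²) = 190
|j190 + 135| = √(190² + 135²) = 233.1
|j190 + 580| = √(190² + 580²) = 610.3
|H(j190)| = 0.447 × 190 / (233.1 × 610.3) = 0.00059715
20 log₁₀(0.00059715) = -64.48 dB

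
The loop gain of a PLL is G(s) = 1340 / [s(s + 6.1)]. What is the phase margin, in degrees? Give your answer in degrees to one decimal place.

9.5°

Gain crossover: |G(jω)| = 1 at ω ≈ 36.4 rad/s.
∠G(j36.4) = −90° − arctan(36.4/6.1) ≈ -170.47°
PM = 180° + (-170.47°) = 9.53°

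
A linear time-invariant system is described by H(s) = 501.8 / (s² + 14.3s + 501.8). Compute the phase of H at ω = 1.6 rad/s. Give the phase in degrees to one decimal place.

∠[(j1.6)² + 14.3(j1.6) + 501.8] = ∠[499.24 + j22.88] = 2.62°
∠H(j1.6) = −2.62° = -2.62°

-2.6°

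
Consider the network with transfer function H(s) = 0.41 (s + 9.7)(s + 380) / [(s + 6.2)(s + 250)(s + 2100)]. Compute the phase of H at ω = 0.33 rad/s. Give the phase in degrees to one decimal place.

-1.1°

∠(j0.33 + 9.7) = arctan(0.33/9.7) = 1.95°
∠(j0.33 + 380) = arctan(0.33/380) = 0.05°
∠(j0.33 + 6.2) = arctan(0.33/6.2) = 3.05°
∠(j0.33 + 250) = arctan(0.33/250) = 0.08°
∠(j0.33 + 2100) = arctan(0.33/2100) = 0.01°
∠H(j0.33) = 1.95° + 0.05° − (3.05° + 0.08° + 0.01°) = -1.13°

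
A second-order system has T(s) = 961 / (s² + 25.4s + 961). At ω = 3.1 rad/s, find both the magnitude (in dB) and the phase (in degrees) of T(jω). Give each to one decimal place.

|T| = 0.1 dB, ∠T = -4.7°

|(j3.1)² + 25.4(j3.1) + 961| = |951.39 + j78.74| = 954.6
|T(j3.1)| = 961 / 954.6 = 1.0067
20 log₁₀(1.0067) = 0.06 dB
∠[(j3.1)² + 25.4(j3.1) + 961] = ∠[951.39 + j78.74] = 4.73°
∠T(j3.1) = −4.73° = -4.73°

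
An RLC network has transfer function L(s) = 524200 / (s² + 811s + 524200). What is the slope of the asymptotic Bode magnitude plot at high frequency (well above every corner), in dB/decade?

-40 dB/decade

With 0 zeros and 2 poles, the high-frequency asymptotic slope is 20 × (0 − 2) = -40 dB/decade.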